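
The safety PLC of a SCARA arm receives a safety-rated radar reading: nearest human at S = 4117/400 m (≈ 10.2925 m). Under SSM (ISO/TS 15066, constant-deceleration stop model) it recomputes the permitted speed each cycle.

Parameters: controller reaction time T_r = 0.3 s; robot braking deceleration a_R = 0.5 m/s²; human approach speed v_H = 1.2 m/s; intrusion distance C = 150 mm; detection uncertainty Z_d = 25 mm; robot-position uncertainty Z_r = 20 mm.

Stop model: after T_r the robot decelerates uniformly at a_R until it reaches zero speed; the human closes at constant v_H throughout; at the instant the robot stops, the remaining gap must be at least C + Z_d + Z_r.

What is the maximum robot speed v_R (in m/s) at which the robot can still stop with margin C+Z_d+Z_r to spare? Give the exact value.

v_R_max = 41/20 m/s = 2.0500 m/s

quadratic (1)·v² + (27/10)·v + (-779/80) = 0
  disc = (27/10)² − 4·(1)·(-779/80) = 1156/25 ; √disc = 34/5
  v_R = (−(27/10) + 34/5) / (2·(1)) = 41/20 m/s
check:
braking lasts T_s = (41/20)/(1/2) = 4.1000 s
robot covers v_R·T_r = 2.0500·0.3000 = 0.6150 m before braking
braking distance = 2.0500²/(2·0.5000) = 4.2025 m
human closes 1.2000·4.4000 = 5.2800 m
residual clearance needed = 0.1500+0.0250+0.0200 = 0.1950 m
sum ≈ 0.6150+4.2025+5.2800+0.1950 ≈ 10.2925 m = S ✓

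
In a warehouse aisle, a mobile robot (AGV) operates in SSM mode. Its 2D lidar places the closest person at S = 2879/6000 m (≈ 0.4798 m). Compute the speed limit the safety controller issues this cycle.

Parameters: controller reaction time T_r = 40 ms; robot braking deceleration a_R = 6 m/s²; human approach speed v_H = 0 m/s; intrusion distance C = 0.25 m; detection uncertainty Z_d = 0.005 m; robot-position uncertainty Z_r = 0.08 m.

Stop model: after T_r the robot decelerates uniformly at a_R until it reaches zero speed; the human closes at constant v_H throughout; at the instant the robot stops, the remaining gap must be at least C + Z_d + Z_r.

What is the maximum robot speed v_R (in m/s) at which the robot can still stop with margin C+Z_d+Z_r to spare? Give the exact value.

at the boundary: (1/12)·v² + (1/25)·v + (-869/6000) = 0
  disc = (1/25)² − 4·(1/12)·(-869/6000) = 4489/90000 ; √disc = 67/300
  v_R = (−(1/25) + 67/300) / (2·(1/12)) = 11/10 m/s
check:
braking lasts T_s = (11/10)/6 = 0.1833 s
robot in T_r: 1.1000·0.0400 = 0.0440 m
robot covers 1.1000·0.1833 − ½·6.0000·0.1833² = 0.1008 m while stopping
human closes 0.0000·0.2233 = 0.0000 m
residual clearance needed = 0.2500+0.0050+0.0800 = 0.3350 m
sum ≈ 0.0440+0.1008+0.0000+0.3350 ≈ 0.4798 m = S ✓

v_R_max = 11/10 m/s = 1.1000 m/s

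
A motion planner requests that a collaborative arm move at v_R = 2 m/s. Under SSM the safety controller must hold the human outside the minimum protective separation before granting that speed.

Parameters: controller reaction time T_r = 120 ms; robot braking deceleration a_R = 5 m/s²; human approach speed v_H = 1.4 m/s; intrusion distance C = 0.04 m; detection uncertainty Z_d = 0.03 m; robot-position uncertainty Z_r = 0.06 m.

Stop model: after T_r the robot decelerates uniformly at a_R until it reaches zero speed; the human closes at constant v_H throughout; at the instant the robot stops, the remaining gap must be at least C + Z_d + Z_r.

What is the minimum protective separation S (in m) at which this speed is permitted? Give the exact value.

S_min = 749/500 m = 1.4980 m

braking lasts T_s = 2/5 = 0.4000 s
robot covers v_R·T_r = 2.0000·0.1200 = 0.2400 m before braking
robot under decel: 2.0000²/(2·5.0000) = 0.4000 m
human closes 1.4000·0.5200 = 0.7280 m
residual clearance needed = 0.0400+0.0300+0.0600 = 0.1300 m
S_min ≈ 0.2400+0.4000+0.7280+0.1300  ⇒  S_min = 749/500 m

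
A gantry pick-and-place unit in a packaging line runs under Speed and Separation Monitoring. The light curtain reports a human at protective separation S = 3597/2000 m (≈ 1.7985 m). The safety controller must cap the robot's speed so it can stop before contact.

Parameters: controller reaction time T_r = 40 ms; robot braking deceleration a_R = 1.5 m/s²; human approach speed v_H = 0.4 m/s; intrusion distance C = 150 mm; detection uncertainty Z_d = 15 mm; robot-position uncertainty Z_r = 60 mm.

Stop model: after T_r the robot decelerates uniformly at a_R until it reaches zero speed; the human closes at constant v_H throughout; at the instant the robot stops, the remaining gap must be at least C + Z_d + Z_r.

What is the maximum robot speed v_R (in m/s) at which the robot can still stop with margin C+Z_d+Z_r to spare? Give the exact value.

v_R_max = 7/4 m/s = 1.7500 m/s

collect terms ⇒ (1/3)·v_R² + (23/75)·v_R + (-623/400) = 0
  disc = (23/75)² − 4·(1/3)·(-623/400) = 48841/22500 ; √disc = 221/150
  v_R = (−(23/75) + 221/150) / (2·(1/3)) = 7/4 m/s
check:
stop time T_s = (7/4)/(3/2) = 1.1667 s
robot in T_r: 1.7500·0.0400 = 0.0700 m
robot covers 1.7500·1.1667 − ½·1.5000·1.1667² = 1.0208 m while stopping
human over T_r+T_s: 0.4000·(0.0400+1.1667) = 0.4827 m
C+Z_d+Z_r = 0.1500+0.0150+0.0600 = 0.2250 m
sum ≈ 0.0700+1.0208+0.4827+0.2250 ≈ 1.7985 m = S ✓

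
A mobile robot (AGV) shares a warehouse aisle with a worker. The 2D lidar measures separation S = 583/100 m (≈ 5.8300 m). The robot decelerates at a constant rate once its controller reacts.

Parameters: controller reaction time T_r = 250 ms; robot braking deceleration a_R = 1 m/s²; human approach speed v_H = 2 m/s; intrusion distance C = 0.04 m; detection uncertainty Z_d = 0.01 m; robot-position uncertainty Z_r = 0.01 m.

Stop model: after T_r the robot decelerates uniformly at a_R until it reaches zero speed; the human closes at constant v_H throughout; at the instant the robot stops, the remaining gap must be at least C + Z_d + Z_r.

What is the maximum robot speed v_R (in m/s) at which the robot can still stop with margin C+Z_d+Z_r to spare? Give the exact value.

v_R_max = 17/10 m/s = 1.7000 m/s

at the boundary: (1/2)·v² + (9/4)·v + (-527/100) = 0
  disc = (9/4)² − 4·(1/2)·(-527/100) = 6241/400 ; √disc = 79/20
  v_R = (−(9/4) + 79/20) / (2·(1/2)) = 17/10 m/s
check:
braking lasts T_s = (17/10)/1 = 1.7000 s
reaction-phase robot travel = 1.7000·0.2500 = 0.4250 m
braking distance = 1.7000²/(2·1.0000) = 1.4450 m
human over T_r+T_s: 2.0000·(0.2500+1.7000) = 3.9000 m
margins: 0.0400+0.0100+0.0100 = 0.0600 m
sum ≈ 0.4250+1.4450+3.9000+0.0600 ≈ 5.8300 m = S ✓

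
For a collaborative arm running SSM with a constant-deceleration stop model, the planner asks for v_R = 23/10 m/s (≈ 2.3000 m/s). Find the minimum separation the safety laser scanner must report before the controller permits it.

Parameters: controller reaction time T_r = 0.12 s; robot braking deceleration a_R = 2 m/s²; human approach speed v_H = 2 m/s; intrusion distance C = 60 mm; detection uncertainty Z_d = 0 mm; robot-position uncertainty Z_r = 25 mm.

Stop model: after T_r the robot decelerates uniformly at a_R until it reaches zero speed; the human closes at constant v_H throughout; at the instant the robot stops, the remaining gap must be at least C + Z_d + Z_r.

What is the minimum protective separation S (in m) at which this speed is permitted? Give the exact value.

T_s = v_R/a_R = (23/10)/2 = 1.1500 s
reaction-phase robot travel = 2.3000·0.1200 = 0.2760 m
robot under decel: 2.3000²/(2·2.0000) = 1.3225 m
person approaches 2.0000·(0.1200+1.1500) = 2.5400 m
C+Z_d+Z_r = 0.0600+0.0000+0.0250 = 0.0850 m
S_min ≈ 0.2760+1.3225+2.5400+0.0850  ⇒  S_min = 8447/2000 m

S_min = 8447/2000 m = 4.2235 m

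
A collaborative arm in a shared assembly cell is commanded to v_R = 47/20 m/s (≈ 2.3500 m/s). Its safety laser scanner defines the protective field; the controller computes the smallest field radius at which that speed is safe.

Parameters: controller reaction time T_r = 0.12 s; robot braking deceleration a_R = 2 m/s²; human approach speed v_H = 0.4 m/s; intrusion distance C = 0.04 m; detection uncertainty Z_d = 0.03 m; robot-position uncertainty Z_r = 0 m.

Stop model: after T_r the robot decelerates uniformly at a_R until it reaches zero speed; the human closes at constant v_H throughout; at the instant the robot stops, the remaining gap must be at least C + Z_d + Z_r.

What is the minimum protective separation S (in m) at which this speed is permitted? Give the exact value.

T_s = v_R/a_R = (47/20)/2 = 1.1750 s
robot in T_r: 2.3500·0.1200 = 0.2820 m
robot under decel: 2.3500²/(2·2.0000) = 1.3806 m
person approaches 0.4000·(0.1200+1.1750) = 0.5180 m
residual clearance needed = 0.0400+0.0300+0.0000 = 0.0700 m
S_min ≈ 0.2820+1.3806+0.5180+0.0700  ⇒  S_min = 3601/1600 m

S_min = 3601/1600 m = 2.2506 m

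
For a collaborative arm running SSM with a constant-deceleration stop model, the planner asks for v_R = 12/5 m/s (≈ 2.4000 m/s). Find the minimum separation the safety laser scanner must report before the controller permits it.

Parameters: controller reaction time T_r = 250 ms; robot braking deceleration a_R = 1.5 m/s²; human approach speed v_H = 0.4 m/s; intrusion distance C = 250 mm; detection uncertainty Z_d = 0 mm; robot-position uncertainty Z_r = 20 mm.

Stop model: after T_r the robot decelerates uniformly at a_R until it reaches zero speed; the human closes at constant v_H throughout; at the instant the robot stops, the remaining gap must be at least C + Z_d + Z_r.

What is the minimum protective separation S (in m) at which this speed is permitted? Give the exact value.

stop time T_s = (12/5)/(3/2) = 1.6000 s
robot covers v_R·T_r = 2.4000·0.2500 = 0.6000 m before braking
robot covers 2.4000·1.6000 − ½·1.5000·1.6000² = 1.9200 m while stopping
human closes 0.4000·1.8500 = 0.7400 m
C+Z_d+Z_r = 0.2500+0.0000+0.0200 = 0.2700 m
S_min ≈ 0.6000+1.9200+0.7400+0.2700  ⇒  S_min = 353/100 m

S_min = 353/100 m = 3.5300 m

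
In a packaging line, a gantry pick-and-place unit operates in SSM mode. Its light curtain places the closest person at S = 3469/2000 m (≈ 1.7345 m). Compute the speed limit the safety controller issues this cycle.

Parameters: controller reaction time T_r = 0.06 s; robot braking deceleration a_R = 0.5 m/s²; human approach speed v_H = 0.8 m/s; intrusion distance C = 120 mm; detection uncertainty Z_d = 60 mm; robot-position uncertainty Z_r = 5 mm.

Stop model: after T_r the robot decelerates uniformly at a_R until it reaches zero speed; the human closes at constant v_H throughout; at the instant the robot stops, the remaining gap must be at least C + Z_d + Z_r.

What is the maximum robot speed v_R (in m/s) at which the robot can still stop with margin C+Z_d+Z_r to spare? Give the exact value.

at the boundary: (1)·v² + (83/50)·v + (-3003/2000) = 0
  disc = (83/50)² − 4·(1)·(-3003/2000) = 5476/625 ; √disc = 74/25
  v_R = (−(83/50) + 74/25) / (2·(1)) = 13/20 m/s
check:
braking lasts T_s = (13/20)/(1/2) = 1.3000 s
robot in T_r: 0.6500·0.0600 = 0.0390 m
robot under decel: 0.6500²/(2·0.5000) = 0.4225 m
human closes 0.8000·1.3600 = 1.0880 m
margins: 0.1200+0.0600+0.0050 = 0.1850 m
sum ≈ 0.0390+0.4225+1.0880+0.1850 ≈ 1.7345 m = S ✓

v_R_max = 13/20 m/s = 0.6500 m/s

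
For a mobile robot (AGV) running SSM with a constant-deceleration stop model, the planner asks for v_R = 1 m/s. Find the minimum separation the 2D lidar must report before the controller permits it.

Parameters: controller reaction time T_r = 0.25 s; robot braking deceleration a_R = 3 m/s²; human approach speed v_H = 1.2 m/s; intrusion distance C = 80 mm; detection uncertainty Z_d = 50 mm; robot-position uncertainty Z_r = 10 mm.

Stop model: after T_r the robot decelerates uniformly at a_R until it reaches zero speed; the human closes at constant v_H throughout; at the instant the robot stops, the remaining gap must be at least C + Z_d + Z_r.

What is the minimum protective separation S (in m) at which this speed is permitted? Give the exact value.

S_min = 377/300 m = 1.2567 m

braking lasts T_s = 1/3 = 0.3333 s
robot in T_r: 1.0000·0.2500 = 0.2500 m
robot covers 1.0000·0.3333 − ½·3.0000·0.3333² = 0.1667 m while stopping
person approaches 1.2000·(0.2500+0.3333) = 0.7000 m
C+Z_d+Z_r = 0.0800+0.0500+0.0100 = 0.1400 m
S_min ≈ 0.2500+0.1667+0.7000+0.1400  ⇒  S_min = 377/300 m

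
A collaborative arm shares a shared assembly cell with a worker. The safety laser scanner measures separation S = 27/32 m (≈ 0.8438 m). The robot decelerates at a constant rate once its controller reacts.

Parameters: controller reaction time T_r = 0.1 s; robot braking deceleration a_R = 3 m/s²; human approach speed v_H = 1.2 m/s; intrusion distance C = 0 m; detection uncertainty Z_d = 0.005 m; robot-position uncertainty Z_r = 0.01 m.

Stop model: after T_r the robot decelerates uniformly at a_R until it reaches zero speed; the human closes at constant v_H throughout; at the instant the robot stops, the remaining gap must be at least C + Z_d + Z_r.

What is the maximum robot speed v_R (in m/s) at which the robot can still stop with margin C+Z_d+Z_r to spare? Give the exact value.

v_R_max = 21/20 m/s = 1.0500 m/s

collect terms ⇒ (1/6)·v_R² + (1/2)·v_R + (-567/800) = 0
  disc = (1/2)² − 4·(1/6)·(-567/800) = 289/400 ; √disc = 17/20
  v_R = (−(1/2) + 17/20) / (2·(1/6)) = 21/20 m/s
check:
T_s = v_R/a_R = (21/20)/3 = 0.3500 s
robot covers v_R·T_r = 1.0500·0.1000 = 0.1050 m before braking
braking distance = 1.0500²/(2·3.0000) = 0.1837 m
human closes 1.2000·0.4500 = 0.5400 m
C+Z_d+Z_r = 0.0000+0.0050+0.0100 = 0.0150 m
sum ≈ 0.1050+0.1837+0.5400+0.0150 ≈ 0.8438 m = S ✓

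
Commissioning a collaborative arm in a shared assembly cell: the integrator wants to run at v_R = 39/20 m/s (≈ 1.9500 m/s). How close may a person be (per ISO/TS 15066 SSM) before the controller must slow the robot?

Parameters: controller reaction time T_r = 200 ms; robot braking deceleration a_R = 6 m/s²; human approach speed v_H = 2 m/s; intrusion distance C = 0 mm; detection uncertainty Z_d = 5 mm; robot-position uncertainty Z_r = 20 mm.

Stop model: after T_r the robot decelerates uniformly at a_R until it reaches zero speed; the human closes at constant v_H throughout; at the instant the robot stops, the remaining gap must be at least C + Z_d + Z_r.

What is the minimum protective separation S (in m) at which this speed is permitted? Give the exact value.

S_min = 2851/1600 m = 1.7819 m

T_s = v_R/a_R = (39/20)/6 = 0.3250 s
reaction-phase robot travel = 1.9500·0.2000 = 0.3900 m
robot under decel: 1.9500²/(2·6.0000) = 0.3169 m
person approaches 2.0000·(0.2000+0.3250) = 1.0500 m
C+Z_d+Z_r = 0.0000+0.0050+0.0200 = 0.0250 m
S_min ≈ 0.3900+0.3169+1.0500+0.0250  ⇒  S_min = 2851/1600 m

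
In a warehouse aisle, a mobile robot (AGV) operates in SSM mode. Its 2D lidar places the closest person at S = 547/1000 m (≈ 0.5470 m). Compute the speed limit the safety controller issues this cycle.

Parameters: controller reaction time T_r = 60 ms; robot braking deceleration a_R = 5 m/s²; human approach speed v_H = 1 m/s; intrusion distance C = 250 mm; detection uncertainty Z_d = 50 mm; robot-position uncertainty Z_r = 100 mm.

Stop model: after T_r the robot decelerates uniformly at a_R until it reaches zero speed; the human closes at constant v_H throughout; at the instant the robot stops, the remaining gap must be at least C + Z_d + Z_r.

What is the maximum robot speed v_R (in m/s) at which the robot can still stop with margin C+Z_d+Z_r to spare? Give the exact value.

v_R_max = 3/10 m/s = 0.3000 m/s

at the boundary: (1/10)·v² + (13/50)·v + (-87/1000) = 0
  disc = (13/50)² − 4·(1/10)·(-87/1000) = 64/625 ; √disc = 8/25
  v_R = (−(13/50) + 8/25) / (2·(1/10)) = 3/10 m/s
check:
T_s = v_R/a_R = (3/10)/5 = 0.0600 s
robot covers v_R·T_r = 0.3000·0.0600 = 0.0180 m before braking
robot under decel: 0.3000²/(2·5.0000) = 0.0090 m
person approaches 1.0000·(0.0600+0.0600) = 0.1200 m
margins: 0.2500+0.0500+0.1000 = 0.4000 m
sum ≈ 0.0180+0.0090+0.1200+0.4000 ≈ 0.5470 m = S ✓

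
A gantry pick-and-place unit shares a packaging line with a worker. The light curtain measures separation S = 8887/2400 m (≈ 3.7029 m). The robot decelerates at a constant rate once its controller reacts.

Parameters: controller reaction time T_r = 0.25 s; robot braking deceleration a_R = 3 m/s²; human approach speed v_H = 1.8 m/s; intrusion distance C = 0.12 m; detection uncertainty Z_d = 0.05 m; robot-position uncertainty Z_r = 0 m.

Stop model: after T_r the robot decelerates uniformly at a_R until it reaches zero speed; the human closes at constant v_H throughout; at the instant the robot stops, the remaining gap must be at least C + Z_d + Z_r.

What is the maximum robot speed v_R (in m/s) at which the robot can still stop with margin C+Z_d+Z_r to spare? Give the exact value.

v_R_max = 49/20 m/s = 2.4500 m/s

at the boundary: (1/6)·v² + (17/20)·v + (-7399/2400) = 0
  disc = (17/20)² − 4·(1/6)·(-7399/2400) = 25/9 ; √disc = 5/3
  v_R = (−(17/20) + 5/3) / (2·(1/6)) = 49/20 m/s
check:
T_s = v_R/a_R = (49/20)/3 = 0.8167 s
robot covers v_R·T_r = 2.4500·0.2500 = 0.6125 m before braking
robot under decel: 2.4500²/(2·3.0000) = 1.0004 m
person approaches 1.8000·(0.2500+0.8167) = 1.9200 m
residual clearance needed = 0.1200+0.0500+0.0000 = 0.1700 m
sum ≈ 0.6125+1.0004+1.9200+0.1700 ≈ 3.7029 m = S ✓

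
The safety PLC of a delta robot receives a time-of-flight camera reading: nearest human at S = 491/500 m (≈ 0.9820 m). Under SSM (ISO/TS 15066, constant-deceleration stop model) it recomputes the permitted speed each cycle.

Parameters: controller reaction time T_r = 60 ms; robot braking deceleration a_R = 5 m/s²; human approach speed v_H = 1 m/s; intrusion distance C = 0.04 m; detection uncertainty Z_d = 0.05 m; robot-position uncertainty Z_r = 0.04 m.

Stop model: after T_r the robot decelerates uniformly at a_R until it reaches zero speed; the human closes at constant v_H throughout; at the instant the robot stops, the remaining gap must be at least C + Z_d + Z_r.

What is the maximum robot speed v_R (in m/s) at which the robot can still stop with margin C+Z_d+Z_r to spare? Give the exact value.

collect terms ⇒ (1/10)·v_R² + (13/50)·v_R + (-99/125) = 0
  disc = (13/50)² − 4·(1/10)·(-99/125) = 961/2500 ; √disc = 31/50
  v_R = (−(13/50) + 31/50) / (2·(1/10)) = 9/5 m/s
check:
stop time T_s = (9/5)/5 = 0.3600 s
robot in T_r: 1.8000·0.0600 = 0.1080 m
robot under decel: 1.8000²/(2·5.0000) = 0.3240 m
person approaches 1.0000·(0.0600+0.3600) = 0.4200 m
residual clearance needed = 0.0400+0.0500+0.0400 = 0.1300 m
sum ≈ 0.1080+0.3240+0.4200+0.1300 ≈ 0.9820 m = S ✓

v_R_max = 9/5 m/s = 1.8000 m/s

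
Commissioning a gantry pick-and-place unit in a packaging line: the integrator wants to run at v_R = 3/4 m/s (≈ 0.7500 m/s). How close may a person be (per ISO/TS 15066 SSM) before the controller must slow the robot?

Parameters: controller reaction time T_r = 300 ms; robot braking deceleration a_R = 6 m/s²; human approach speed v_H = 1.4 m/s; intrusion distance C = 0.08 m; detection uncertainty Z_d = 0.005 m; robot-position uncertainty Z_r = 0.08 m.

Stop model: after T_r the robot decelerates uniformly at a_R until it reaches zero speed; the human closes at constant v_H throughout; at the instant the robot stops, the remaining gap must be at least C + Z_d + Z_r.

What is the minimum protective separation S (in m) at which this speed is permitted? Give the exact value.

stop time T_s = (3/4)/6 = 0.1250 s
robot in T_r: 0.7500·0.3000 = 0.2250 m
robot covers 0.7500·0.1250 − ½·6.0000·0.1250² = 0.0469 m while stopping
person approaches 1.4000·(0.3000+0.1250) = 0.5950 m
margins: 0.0800+0.0050+0.0800 = 0.1650 m
S_min ≈ 0.2250+0.0469+0.5950+0.1650  ⇒  S_min = 1651/1600 m

S_min = 1651/1600 m = 1.0319 m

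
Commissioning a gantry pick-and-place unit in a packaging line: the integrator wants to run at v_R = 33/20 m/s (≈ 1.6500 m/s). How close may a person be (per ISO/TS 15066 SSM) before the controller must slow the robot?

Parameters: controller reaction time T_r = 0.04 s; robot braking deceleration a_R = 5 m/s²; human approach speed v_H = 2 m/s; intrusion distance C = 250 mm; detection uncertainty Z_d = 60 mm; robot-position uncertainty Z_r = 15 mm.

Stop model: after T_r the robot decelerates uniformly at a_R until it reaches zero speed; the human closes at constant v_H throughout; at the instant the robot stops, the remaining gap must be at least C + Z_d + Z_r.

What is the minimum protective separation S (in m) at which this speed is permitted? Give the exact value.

T_s = v_R/a_R = (33/20)/5 = 0.3300 s
robot in T_r: 1.6500·0.0400 = 0.0660 m
robot under decel: 1.6500²/(2·5.0000) = 0.2722 m
person approaches 2.0000·(0.0400+0.3300) = 0.7400 m
margins: 0.2500+0.0600+0.0150 = 0.3250 m
S_min ≈ 0.0660+0.2722+0.7400+0.3250  ⇒  S_min = 5613/4000 m

S_min = 5613/4000 m = 1.4033 m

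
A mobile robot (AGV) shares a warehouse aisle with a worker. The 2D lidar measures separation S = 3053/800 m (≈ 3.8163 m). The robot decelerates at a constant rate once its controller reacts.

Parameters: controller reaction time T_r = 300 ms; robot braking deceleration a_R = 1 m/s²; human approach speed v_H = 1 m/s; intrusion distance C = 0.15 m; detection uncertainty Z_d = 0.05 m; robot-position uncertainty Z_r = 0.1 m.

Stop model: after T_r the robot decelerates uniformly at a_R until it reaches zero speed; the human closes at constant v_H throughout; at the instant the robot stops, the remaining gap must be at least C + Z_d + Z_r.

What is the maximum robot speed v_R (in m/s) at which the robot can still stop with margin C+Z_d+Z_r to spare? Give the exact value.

quadratic (1/2)·v² + (13/10)·v + (-2573/800) = 0
  disc = (13/10)² − 4·(1/2)·(-2573/800) = 3249/400 ; √disc = 57/20
  v_R = (−(13/10) + 57/20) / (2·(1/2)) = 31/20 m/s
check:
braking lasts T_s = (31/20)/1 = 1.5500 s
robot covers v_R·T_r = 1.5500·0.3000 = 0.4650 m before braking
braking distance = 1.5500²/(2·1.0000) = 1.2012 m
human closes 1.0000·1.8500 = 1.8500 m
residual clearance needed = 0.1500+0.0500+0.1000 = 0.3000 m
sum ≈ 0.4650+1.2012+1.8500+0.3000 ≈ 3.8163 m = S ✓

v_R_max = 31/20 m/s = 1.5500 m/s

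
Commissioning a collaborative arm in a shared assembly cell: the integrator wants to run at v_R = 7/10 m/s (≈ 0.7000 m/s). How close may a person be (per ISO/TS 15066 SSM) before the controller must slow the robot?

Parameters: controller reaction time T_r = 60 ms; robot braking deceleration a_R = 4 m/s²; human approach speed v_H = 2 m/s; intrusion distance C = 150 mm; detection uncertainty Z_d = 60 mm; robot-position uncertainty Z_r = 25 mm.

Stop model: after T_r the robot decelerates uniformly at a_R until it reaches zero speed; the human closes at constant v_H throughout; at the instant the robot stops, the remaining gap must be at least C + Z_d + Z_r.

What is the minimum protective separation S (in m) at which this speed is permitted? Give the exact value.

S_min = 3233/4000 m = 0.8083 m

T_s = v_R/a_R = (7/10)/4 = 0.1750 s
robot covers v_R·T_r = 0.7000·0.0600 = 0.0420 m before braking
robot under decel: 0.7000²/(2·4.0000) = 0.0612 m
human closes 2.0000·0.2350 = 0.4700 m
C+Z_d+Z_r = 0.1500+0.0600+0.0250 = 0.2350 m
S_min ≈ 0.0420+0.0612+0.4700+0.2350  ⇒  S_min = 3233/4000 m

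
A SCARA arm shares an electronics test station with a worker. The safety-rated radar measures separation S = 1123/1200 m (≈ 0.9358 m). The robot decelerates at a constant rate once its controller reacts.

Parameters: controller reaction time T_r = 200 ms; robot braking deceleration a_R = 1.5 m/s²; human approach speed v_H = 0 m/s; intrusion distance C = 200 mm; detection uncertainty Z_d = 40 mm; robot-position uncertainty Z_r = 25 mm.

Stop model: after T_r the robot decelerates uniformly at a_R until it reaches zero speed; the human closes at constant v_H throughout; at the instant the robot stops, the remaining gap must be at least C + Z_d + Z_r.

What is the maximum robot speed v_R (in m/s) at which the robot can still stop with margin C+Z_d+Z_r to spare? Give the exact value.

at the boundary: (1/3)·v² + (1/5)·v + (-161/240) = 0
  disc = (1/5)² − 4·(1/3)·(-161/240) = 841/900 ; √disc = 29/30
  v_R = (−(1/5) + 29/30) / (2·(1/3)) = 23/20 m/s
check:
stop time T_s = (23/20)/(3/2) = 0.7667 s
robot covers v_R·T_r = 1.1500·0.2000 = 0.2300 m before braking
braking distance = 1.1500²/(2·1.5000) = 0.4408 m
person approaches 0.0000·(0.2000+0.7667) = 0.0000 m
margins: 0.2000+0.0400+0.0250 = 0.2650 m
sum ≈ 0.2300+0.4408+0.0000+0.2650 ≈ 0.9358 m = S ✓

v_R_max = 23/20 m/s = 1.1500 m/s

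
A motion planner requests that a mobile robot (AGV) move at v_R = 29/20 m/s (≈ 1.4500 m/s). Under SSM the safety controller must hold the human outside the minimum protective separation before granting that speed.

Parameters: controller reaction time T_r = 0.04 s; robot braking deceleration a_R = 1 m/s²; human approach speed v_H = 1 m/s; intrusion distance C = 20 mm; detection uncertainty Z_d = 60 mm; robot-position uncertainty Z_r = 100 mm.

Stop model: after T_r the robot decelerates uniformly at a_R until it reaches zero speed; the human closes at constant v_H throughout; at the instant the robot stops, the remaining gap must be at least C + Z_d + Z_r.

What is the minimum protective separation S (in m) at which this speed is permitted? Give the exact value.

braking lasts T_s = (29/20)/1 = 1.4500 s
robot covers v_R·T_r = 1.4500·0.0400 = 0.0580 m before braking
robot covers 1.4500·1.4500 − ½·1.0000·1.4500² = 1.0513 m while stopping
human over T_r+T_s: 1.0000·(0.0400+1.4500) = 1.4900 m
C+Z_d+Z_r = 0.0200+0.0600+0.1000 = 0.1800 m
S_min ≈ 0.0580+1.0513+1.4900+0.1800  ⇒  S_min = 11117/4000 m

S_min = 11117/4000 m = 2.7793 m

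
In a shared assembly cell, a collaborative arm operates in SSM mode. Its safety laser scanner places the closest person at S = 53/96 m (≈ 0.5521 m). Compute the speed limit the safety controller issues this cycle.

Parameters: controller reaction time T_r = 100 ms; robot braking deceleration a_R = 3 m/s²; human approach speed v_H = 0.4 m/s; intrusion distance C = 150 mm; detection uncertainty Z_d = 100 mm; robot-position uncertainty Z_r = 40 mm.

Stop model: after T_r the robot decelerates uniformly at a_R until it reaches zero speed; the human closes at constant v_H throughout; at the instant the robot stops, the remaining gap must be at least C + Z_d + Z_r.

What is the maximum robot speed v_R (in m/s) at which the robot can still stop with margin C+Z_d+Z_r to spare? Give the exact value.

quadratic (1/6)·v² + (7/30)·v + (-533/2400) = 0
  disc = (7/30)² − 4·(1/6)·(-533/2400) = 81/400 ; √disc = 9/20
  v_R = (−(7/30) + 9/20) / (2·(1/6)) = 13/20 m/s
check:
T_s = v_R/a_R = (13/20)/3 = 0.2167 s
robot in T_r: 0.6500·0.1000 = 0.0650 m
robot under decel: 0.6500²/(2·3.0000) = 0.0704 m
person approaches 0.4000·(0.1000+0.2167) = 0.1267 m
C+Z_d+Z_r = 0.1500+0.1000+0.0400 = 0.2900 m
sum ≈ 0.0650+0.0704+0.1267+0.2900 ≈ 0.5521 m = S ✓

v_R_max = 13/20 m/s = 0.6500 m/s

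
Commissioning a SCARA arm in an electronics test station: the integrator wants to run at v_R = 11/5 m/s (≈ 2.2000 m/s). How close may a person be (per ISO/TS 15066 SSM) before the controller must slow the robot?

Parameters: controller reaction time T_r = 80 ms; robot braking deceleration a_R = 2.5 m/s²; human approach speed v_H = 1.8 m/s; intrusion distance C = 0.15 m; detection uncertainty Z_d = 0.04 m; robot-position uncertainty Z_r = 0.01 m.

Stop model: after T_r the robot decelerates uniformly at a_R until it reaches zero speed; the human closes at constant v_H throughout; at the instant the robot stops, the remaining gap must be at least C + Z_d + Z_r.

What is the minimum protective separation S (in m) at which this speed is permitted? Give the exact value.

S_min = 384/125 m = 3.0720 m

braking lasts T_s = (11/5)/(5/2) = 0.8800 s
reaction-phase robot travel = 2.2000·0.0800 = 0.1760 m
braking distance = 2.2000²/(2·2.5000) = 0.9680 m
human closes 1.8000·0.9600 = 1.7280 m
margins: 0.1500+0.0400+0.0100 = 0.2000 m
S_min ≈ 0.1760+0.9680+1.7280+0.2000  ⇒  S_min = 384/125 m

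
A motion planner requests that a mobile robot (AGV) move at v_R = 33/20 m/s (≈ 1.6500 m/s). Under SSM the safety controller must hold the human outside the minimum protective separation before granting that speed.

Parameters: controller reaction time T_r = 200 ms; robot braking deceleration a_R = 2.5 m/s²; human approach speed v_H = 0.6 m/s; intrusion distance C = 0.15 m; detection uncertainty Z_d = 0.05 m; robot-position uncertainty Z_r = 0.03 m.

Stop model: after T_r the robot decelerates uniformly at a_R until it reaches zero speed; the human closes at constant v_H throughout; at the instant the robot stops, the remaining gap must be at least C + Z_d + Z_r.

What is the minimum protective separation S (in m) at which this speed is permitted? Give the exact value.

T_s = v_R/a_R = (33/20)/(5/2) = 0.6600 s
robot covers v_R·T_r = 1.6500·0.2000 = 0.3300 m before braking
robot under decel: 1.6500²/(2·2.5000) = 0.5445 m
person approaches 0.6000·(0.2000+0.6600) = 0.5160 m
C+Z_d+Z_r = 0.1500+0.0500+0.0300 = 0.2300 m
S_min ≈ 0.3300+0.5445+0.5160+0.2300  ⇒  S_min = 3241/2000 m

S_min = 3241/2000 m = 1.6205 m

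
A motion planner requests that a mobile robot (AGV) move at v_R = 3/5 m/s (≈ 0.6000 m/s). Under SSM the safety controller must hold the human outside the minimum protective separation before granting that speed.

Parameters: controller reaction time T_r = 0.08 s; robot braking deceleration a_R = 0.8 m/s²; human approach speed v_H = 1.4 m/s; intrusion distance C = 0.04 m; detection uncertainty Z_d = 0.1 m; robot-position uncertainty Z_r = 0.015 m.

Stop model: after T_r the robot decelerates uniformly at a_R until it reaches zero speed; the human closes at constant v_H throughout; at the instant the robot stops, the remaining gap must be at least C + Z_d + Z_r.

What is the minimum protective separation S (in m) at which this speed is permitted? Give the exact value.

braking lasts T_s = (3/5)/(4/5) = 0.7500 s
robot covers v_R·T_r = 0.6000·0.0800 = 0.0480 m before braking
braking distance = 0.6000²/(2·0.8000) = 0.2250 m
human over T_r+T_s: 1.4000·(0.0800+0.7500) = 1.1620 m
margins: 0.0400+0.1000+0.0150 = 0.1550 m
S_min ≈ 0.0480+0.2250+1.1620+0.1550  ⇒  S_min = 159/100 m

S_min = 159/100 m = 1.5900 m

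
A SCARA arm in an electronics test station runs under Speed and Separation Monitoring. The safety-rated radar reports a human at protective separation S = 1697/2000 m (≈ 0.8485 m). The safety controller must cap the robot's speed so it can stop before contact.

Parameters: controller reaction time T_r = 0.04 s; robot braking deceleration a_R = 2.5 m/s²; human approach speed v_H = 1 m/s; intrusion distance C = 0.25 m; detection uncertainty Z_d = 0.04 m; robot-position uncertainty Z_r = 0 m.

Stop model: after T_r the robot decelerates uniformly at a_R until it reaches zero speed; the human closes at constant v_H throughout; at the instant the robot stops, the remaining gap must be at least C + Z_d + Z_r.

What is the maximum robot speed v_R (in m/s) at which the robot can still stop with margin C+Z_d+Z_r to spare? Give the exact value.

v_R_max = 17/20 m/s = 0.8500 m/s

collect terms ⇒ (1/5)·v_R² + (11/25)·v_R + (-1037/2000) = 0
  disc = (11/25)² − 4·(1/5)·(-1037/2000) = 1521/2500 ; √disc = 39/50
  v_R = (−(11/25) + 39/50) / (2·(1/5)) = 17/20 m/s
check:
stop time T_s = (17/20)/(5/2) = 0.3400 s
robot covers v_R·T_r = 0.8500·0.0400 = 0.0340 m before braking
robot under decel: 0.8500²/(2·2.5000) = 0.1445 m
human over T_r+T_s: 1.0000·(0.0400+0.3400) = 0.3800 m
residual clearance needed = 0.2500+0.0400+0.0000 = 0.2900 m
sum ≈ 0.0340+0.1445+0.3800+0.2900 ≈ 0.8485 m = S ✓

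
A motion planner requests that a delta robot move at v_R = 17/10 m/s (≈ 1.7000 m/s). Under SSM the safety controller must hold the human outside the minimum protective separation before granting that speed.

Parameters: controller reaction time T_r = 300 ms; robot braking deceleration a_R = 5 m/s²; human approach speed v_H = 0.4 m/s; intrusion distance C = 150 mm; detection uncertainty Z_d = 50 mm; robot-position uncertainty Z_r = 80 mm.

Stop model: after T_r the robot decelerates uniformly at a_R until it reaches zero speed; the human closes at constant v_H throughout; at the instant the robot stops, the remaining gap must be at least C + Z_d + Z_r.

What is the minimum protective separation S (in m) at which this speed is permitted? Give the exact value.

S_min = 267/200 m = 1.3350 m

T_s = v_R/a_R = (17/10)/5 = 0.3400 s
reaction-phase robot travel = 1.7000·0.3000 = 0.5100 m
robot covers 1.7000·0.3400 − ½·5.0000·0.3400² = 0.2890 m while stopping
human over T_r+T_s: 0.4000·(0.3000+0.3400) = 0.2560 m
margins: 0.1500+0.0500+0.0800 = 0.2800 m
S_min ≈ 0.5100+0.2890+0.2560+0.2800  ⇒  S_min = 267/200 m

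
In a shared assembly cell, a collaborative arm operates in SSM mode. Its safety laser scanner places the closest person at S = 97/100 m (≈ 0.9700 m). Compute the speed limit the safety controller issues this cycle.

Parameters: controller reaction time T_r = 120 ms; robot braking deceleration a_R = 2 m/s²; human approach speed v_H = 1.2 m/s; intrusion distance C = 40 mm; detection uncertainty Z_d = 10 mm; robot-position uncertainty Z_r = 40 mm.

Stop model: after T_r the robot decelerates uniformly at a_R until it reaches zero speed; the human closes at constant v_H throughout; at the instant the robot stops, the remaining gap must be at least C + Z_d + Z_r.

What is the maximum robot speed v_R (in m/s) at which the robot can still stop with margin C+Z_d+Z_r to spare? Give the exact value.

v_R_max = 4/5 m/s = 0.8000 m/s

collect terms ⇒ (1/4)·v_R² + (18/25)·v_R + (-92/125) = 0
  disc = (18/25)² − 4·(1/4)·(-92/125) = 784/625 ; √disc = 28/25
  v_R = (−(18/25) + 28/25) / (2·(1/4)) = 4/5 m/s
check:
braking lasts T_s = (4/5)/2 = 0.4000 s
robot in T_r: 0.8000·0.1200 = 0.0960 m
robot covers 0.8000·0.4000 − ½·2.0000·0.4000² = 0.1600 m while stopping
person approaches 1.2000·(0.1200+0.4000) = 0.6240 m
residual clearance needed = 0.0400+0.0100+0.0400 = 0.0900 m
sum ≈ 0.0960+0.1600+0.6240+0.0900 ≈ 0.9700 m = S ✓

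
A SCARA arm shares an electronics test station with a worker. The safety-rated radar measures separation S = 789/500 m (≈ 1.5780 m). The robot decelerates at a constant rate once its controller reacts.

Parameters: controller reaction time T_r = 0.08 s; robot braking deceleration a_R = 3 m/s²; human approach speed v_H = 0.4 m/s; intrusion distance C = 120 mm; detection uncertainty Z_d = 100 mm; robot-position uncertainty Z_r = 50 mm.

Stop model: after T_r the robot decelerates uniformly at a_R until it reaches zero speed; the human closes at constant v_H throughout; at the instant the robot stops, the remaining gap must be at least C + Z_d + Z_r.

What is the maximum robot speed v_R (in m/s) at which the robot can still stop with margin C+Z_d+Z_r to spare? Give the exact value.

collect terms ⇒ (1/6)·v_R² + (16/75)·v_R + (-319/250) = 0
  disc = (16/75)² − 4·(1/6)·(-319/250) = 5041/5625 ; √disc = 71/75
  v_R = (−(16/75) + 71/75) / (2·(1/6)) = 11/5 m/s
check:
stop time T_s = (11/5)/3 = 0.7333 s
robot covers v_R·T_r = 2.2000·0.0800 = 0.1760 m before braking
robot covers 2.2000·0.7333 − ½·3.0000·0.7333² = 0.8067 m while stopping
person approaches 0.4000·(0.0800+0.7333) = 0.3253 m
C+Z_d+Z_r = 0.1200+0.1000+0.0500 = 0.2700 m
sum ≈ 0.1760+0.8067+0.3253+0.2700 ≈ 1.5780 m = S ✓

v_R_max = 11/5 m/s = 2.2000 m/s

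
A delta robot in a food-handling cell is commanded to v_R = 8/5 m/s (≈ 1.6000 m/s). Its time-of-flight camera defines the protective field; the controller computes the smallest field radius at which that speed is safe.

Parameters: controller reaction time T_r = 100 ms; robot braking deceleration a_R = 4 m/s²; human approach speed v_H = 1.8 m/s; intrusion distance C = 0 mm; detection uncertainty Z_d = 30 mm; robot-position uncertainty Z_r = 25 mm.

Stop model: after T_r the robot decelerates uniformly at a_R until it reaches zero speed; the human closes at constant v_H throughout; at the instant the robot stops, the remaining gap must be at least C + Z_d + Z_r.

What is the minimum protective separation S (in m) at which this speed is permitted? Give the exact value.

S_min = 287/200 m = 1.4350 m

T_s = v_R/a_R = (8/5)/4 = 0.4000 s
reaction-phase robot travel = 1.6000·0.1000 = 0.1600 m
robot under decel: 1.6000²/(2·4.0000) = 0.3200 m
human closes 1.8000·0.5000 = 0.9000 m
margins: 0.0000+0.0300+0.0250 = 0.0550 m
S_min ≈ 0.1600+0.3200+0.9000+0.0550  ⇒  S_min = 287/200 m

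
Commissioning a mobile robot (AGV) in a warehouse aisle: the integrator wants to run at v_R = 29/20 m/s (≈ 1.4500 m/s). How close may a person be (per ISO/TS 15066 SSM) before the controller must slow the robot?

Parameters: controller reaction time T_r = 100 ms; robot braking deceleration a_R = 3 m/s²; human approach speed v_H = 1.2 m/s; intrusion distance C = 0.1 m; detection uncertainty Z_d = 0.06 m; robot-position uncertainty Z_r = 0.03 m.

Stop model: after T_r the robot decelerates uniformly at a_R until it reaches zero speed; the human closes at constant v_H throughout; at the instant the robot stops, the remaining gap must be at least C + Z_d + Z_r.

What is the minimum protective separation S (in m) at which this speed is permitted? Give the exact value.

braking lasts T_s = (29/20)/3 = 0.4833 s
robot covers v_R·T_r = 1.4500·0.1000 = 0.1450 m before braking
robot under decel: 1.4500²/(2·3.0000) = 0.3504 m
person approaches 1.2000·(0.1000+0.4833) = 0.7000 m
C+Z_d+Z_r = 0.1000+0.0600+0.0300 = 0.1900 m
S_min ≈ 0.1450+0.3504+0.7000+0.1900  ⇒  S_min = 133/96 m

S_min = 133/96 m = 1.3854 m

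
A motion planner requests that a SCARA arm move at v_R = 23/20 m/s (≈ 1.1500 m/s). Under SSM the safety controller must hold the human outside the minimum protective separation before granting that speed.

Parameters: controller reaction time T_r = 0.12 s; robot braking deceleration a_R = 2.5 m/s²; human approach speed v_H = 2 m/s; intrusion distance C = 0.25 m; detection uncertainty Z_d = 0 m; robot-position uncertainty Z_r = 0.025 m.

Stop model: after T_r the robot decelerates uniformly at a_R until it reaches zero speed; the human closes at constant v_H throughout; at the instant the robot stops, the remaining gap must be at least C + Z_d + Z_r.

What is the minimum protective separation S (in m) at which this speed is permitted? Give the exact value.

S_min = 147/80 m = 1.8375 m

braking lasts T_s = (23/20)/(5/2) = 0.4600 s
reaction-phase robot travel = 1.1500·0.1200 = 0.1380 m
robot covers 1.1500·0.4600 − ½·2.5000·0.4600² = 0.2645 m while stopping
human over T_r+T_s: 2.0000·(0.1200+0.4600) = 1.1600 m
residual clearance needed = 0.2500+0.0000+0.0250 = 0.2750 m
S_min ≈ 0.1380+0.2645+1.1600+0.2750  ⇒  S_min = 147/80 m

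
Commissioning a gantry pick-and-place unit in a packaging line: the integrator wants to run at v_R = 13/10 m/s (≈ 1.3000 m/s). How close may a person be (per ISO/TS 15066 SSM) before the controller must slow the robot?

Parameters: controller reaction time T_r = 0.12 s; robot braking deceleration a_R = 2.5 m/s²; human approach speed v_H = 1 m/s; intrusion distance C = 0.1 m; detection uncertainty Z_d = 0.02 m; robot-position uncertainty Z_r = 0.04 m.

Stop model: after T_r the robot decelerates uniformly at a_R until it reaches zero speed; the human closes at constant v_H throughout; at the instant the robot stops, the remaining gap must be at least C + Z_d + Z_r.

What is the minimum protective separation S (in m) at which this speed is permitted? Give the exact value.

T_s = v_R/a_R = (13/10)/(5/2) = 0.5200 s
robot in T_r: 1.3000·0.1200 = 0.1560 m
robot covers 1.3000·0.5200 − ½·2.5000·0.5200² = 0.3380 m while stopping
person approaches 1.0000·(0.1200+0.5200) = 0.6400 m
C+Z_d+Z_r = 0.1000+0.0200+0.0400 = 0.1600 m
S_min ≈ 0.1560+0.3380+0.6400+0.1600  ⇒  S_min = 647/500 m

S_min = 647/500 m = 1.2940 m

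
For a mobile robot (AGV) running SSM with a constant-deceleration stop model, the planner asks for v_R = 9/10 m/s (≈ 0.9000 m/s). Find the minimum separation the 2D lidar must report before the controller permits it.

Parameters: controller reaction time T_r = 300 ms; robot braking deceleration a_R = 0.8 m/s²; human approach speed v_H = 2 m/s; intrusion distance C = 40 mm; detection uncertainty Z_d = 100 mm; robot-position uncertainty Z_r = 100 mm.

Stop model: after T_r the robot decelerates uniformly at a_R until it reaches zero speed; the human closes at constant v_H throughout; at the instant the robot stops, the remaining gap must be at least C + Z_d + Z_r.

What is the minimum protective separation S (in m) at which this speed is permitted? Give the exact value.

S_min = 3093/800 m = 3.8662 m

T_s = v_R/a_R = (9/10)/(4/5) = 1.1250 s
robot in T_r: 0.9000·0.3000 = 0.2700 m
robot under decel: 0.9000²/(2·0.8000) = 0.5062 m
person approaches 2.0000·(0.3000+1.1250) = 2.8500 m
residual clearance needed = 0.0400+0.1000+0.1000 = 0.2400 m
S_min ≈ 0.2700+0.5062+2.8500+0.2400  ⇒  S_min = 3093/800 m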